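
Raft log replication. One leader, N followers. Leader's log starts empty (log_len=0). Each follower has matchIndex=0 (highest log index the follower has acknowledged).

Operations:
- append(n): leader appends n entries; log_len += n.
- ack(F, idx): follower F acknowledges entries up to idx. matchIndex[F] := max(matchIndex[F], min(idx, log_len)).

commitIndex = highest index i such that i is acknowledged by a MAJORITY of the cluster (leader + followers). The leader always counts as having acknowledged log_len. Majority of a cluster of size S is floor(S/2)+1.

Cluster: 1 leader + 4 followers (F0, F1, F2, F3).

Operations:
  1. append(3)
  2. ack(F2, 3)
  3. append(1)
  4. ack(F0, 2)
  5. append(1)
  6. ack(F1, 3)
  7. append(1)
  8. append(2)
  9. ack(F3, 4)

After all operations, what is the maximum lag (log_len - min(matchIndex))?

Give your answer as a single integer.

Op 1: append 3 -> log_len=3
Op 2: F2 acks idx 3 -> match: F0=0 F1=0 F2=3 F3=0; commitIndex=0
Op 3: append 1 -> log_len=4
Op 4: F0 acks idx 2 -> match: F0=2 F1=0 F2=3 F3=0; commitIndex=2
Op 5: append 1 -> log_len=5
Op 6: F1 acks idx 3 -> match: F0=2 F1=3 F2=3 F3=0; commitIndex=3
Op 7: append 1 -> log_len=6
Op 8: append 2 -> log_len=8
Op 9: F3 acks idx 4 -> match: F0=2 F1=3 F2=3 F3=4; commitIndex=3

Answer: 6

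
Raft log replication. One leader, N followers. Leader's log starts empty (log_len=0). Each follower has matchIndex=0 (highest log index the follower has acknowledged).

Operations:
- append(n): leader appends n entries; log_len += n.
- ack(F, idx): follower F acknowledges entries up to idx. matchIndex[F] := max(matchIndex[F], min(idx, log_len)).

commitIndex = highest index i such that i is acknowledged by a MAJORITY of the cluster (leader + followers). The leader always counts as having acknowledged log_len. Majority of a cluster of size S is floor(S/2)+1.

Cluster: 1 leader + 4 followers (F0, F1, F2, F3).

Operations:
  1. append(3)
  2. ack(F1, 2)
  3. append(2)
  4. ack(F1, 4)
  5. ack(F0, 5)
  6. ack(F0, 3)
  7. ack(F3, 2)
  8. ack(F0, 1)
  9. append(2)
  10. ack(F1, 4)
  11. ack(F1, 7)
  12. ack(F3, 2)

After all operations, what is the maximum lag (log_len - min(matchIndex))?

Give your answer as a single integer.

Answer: 7

Derivation:
Op 1: append 3 -> log_len=3
Op 2: F1 acks idx 2 -> match: F0=0 F1=2 F2=0 F3=0; commitIndex=0
Op 3: append 2 -> log_len=5
Op 4: F1 acks idx 4 -> match: F0=0 F1=4 F2=0 F3=0; commitIndex=0
Op 5: F0 acks idx 5 -> match: F0=5 F1=4 F2=0 F3=0; commitIndex=4
Op 6: F0 acks idx 3 -> match: F0=5 F1=4 F2=0 F3=0; commitIndex=4
Op 7: F3 acks idx 2 -> match: F0=5 F1=4 F2=0 F3=2; commitIndex=4
Op 8: F0 acks idx 1 -> match: F0=5 F1=4 F2=0 F3=2; commitIndex=4
Op 9: append 2 -> log_len=7
Op 10: F1 acks idx 4 -> match: F0=5 F1=4 F2=0 F3=2; commitIndex=4
Op 11: F1 acks idx 7 -> match: F0=5 F1=7 F2=0 F3=2; commitIndex=5
Op 12: F3 acks idx 2 -> match: F0=5 F1=7 F2=0 F3=2; commitIndex=5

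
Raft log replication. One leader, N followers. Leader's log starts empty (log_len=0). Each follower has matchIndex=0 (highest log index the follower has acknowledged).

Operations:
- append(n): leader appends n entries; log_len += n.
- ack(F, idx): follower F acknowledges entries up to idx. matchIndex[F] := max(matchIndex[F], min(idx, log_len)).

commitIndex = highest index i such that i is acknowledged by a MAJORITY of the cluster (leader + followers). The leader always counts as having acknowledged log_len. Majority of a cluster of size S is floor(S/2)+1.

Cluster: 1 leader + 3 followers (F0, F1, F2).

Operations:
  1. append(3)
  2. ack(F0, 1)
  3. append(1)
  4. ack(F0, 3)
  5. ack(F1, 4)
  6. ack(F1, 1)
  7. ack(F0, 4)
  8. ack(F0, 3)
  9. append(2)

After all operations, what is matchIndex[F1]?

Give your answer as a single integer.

Op 1: append 3 -> log_len=3
Op 2: F0 acks idx 1 -> match: F0=1 F1=0 F2=0; commitIndex=0
Op 3: append 1 -> log_len=4
Op 4: F0 acks idx 3 -> match: F0=3 F1=0 F2=0; commitIndex=0
Op 5: F1 acks idx 4 -> match: F0=3 F1=4 F2=0; commitIndex=3
Op 6: F1 acks idx 1 -> match: F0=3 F1=4 F2=0; commitIndex=3
Op 7: F0 acks idx 4 -> match: F0=4 F1=4 F2=0; commitIndex=4
Op 8: F0 acks idx 3 -> match: F0=4 F1=4 F2=0; commitIndex=4
Op 9: append 2 -> log_len=6

Answer: 4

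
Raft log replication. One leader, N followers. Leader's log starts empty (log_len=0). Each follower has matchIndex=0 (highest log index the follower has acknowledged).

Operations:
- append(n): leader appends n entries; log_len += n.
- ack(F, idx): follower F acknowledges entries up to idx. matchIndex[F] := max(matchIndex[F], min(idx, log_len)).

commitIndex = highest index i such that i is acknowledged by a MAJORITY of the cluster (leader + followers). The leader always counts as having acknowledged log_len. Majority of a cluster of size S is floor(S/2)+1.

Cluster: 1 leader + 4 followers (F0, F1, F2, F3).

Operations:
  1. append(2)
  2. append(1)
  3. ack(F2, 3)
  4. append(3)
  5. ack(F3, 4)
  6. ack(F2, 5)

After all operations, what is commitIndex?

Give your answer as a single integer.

Answer: 4

Derivation:
Op 1: append 2 -> log_len=2
Op 2: append 1 -> log_len=3
Op 3: F2 acks idx 3 -> match: F0=0 F1=0 F2=3 F3=0; commitIndex=0
Op 4: append 3 -> log_len=6
Op 5: F3 acks idx 4 -> match: F0=0 F1=0 F2=3 F3=4; commitIndex=3
Op 6: F2 acks idx 5 -> match: F0=0 F1=0 F2=5 F3=4; commitIndex=4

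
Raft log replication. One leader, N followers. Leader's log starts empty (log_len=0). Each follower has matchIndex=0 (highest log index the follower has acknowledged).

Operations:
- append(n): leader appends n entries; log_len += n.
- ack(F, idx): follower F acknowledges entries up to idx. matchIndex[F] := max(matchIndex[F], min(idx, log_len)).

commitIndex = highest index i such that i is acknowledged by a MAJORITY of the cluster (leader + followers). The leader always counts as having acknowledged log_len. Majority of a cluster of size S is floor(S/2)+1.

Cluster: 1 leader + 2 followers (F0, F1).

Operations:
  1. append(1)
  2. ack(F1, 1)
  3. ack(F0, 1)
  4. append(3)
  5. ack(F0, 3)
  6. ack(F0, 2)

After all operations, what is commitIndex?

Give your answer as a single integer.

Answer: 3

Derivation:
Op 1: append 1 -> log_len=1
Op 2: F1 acks idx 1 -> match: F0=0 F1=1; commitIndex=1
Op 3: F0 acks idx 1 -> match: F0=1 F1=1; commitIndex=1
Op 4: append 3 -> log_len=4
Op 5: F0 acks idx 3 -> match: F0=3 F1=1; commitIndex=3
Op 6: F0 acks idx 2 -> match: F0=3 F1=1; commitIndex=3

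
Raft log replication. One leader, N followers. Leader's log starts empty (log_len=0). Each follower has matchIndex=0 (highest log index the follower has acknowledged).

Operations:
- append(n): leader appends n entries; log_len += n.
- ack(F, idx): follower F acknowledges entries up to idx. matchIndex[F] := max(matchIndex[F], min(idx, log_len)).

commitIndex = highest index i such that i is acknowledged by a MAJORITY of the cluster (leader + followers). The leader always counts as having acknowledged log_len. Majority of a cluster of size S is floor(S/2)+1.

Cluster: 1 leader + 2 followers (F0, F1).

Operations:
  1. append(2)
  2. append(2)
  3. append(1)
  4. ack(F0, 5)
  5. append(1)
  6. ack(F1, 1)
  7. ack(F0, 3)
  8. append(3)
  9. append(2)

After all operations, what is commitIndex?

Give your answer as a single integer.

Op 1: append 2 -> log_len=2
Op 2: append 2 -> log_len=4
Op 3: append 1 -> log_len=5
Op 4: F0 acks idx 5 -> match: F0=5 F1=0; commitIndex=5
Op 5: append 1 -> log_len=6
Op 6: F1 acks idx 1 -> match: F0=5 F1=1; commitIndex=5
Op 7: F0 acks idx 3 -> match: F0=5 F1=1; commitIndex=5
Op 8: append 3 -> log_len=9
Op 9: append 2 -> log_len=11

Answer: 5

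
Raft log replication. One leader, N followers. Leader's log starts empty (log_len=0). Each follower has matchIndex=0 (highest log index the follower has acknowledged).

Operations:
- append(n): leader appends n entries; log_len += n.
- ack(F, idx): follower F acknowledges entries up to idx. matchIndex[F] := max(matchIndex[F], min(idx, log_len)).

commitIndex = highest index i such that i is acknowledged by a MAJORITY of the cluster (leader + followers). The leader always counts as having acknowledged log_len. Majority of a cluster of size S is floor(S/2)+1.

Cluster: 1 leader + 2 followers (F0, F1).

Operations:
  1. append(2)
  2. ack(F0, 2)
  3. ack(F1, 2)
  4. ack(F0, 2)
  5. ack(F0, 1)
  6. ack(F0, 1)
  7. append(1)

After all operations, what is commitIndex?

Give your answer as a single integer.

Answer: 2

Derivation:
Op 1: append 2 -> log_len=2
Op 2: F0 acks idx 2 -> match: F0=2 F1=0; commitIndex=2
Op 3: F1 acks idx 2 -> match: F0=2 F1=2; commitIndex=2
Op 4: F0 acks idx 2 -> match: F0=2 F1=2; commitIndex=2
Op 5: F0 acks idx 1 -> match: F0=2 F1=2; commitIndex=2
Op 6: F0 acks idx 1 -> match: F0=2 F1=2; commitIndex=2
Op 7: append 1 -> log_len=3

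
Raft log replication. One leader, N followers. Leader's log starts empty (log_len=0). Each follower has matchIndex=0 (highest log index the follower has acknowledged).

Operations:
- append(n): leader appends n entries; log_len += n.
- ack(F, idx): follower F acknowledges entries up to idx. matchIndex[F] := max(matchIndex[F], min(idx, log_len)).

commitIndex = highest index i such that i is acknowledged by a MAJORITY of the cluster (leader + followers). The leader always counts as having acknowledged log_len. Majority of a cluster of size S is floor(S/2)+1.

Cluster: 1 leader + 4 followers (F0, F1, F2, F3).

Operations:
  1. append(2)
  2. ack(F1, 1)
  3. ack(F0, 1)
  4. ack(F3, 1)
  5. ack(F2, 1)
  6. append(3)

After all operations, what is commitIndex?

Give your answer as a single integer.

Op 1: append 2 -> log_len=2
Op 2: F1 acks idx 1 -> match: F0=0 F1=1 F2=0 F3=0; commitIndex=0
Op 3: F0 acks idx 1 -> match: F0=1 F1=1 F2=0 F3=0; commitIndex=1
Op 4: F3 acks idx 1 -> match: F0=1 F1=1 F2=0 F3=1; commitIndex=1
Op 5: F2 acks idx 1 -> match: F0=1 F1=1 F2=1 F3=1; commitIndex=1
Op 6: append 3 -> log_len=5

Answer: 1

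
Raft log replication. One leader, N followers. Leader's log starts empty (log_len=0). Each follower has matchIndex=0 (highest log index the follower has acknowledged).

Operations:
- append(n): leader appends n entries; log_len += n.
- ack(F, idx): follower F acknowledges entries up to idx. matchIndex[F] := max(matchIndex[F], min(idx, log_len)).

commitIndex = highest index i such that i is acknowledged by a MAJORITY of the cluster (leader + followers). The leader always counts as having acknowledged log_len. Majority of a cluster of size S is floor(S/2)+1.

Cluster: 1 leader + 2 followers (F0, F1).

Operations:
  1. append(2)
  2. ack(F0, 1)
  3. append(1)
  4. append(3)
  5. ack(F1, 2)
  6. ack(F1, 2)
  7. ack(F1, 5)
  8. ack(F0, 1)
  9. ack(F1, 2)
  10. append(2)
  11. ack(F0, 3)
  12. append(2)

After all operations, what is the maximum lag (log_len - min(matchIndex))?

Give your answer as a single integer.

Op 1: append 2 -> log_len=2
Op 2: F0 acks idx 1 -> match: F0=1 F1=0; commitIndex=1
Op 3: append 1 -> log_len=3
Op 4: append 3 -> log_len=6
Op 5: F1 acks idx 2 -> match: F0=1 F1=2; commitIndex=2
Op 6: F1 acks idx 2 -> match: F0=1 F1=2; commitIndex=2
Op 7: F1 acks idx 5 -> match: F0=1 F1=5; commitIndex=5
Op 8: F0 acks idx 1 -> match: F0=1 F1=5; commitIndex=5
Op 9: F1 acks idx 2 -> match: F0=1 F1=5; commitIndex=5
Op 10: append 2 -> log_len=8
Op 11: F0 acks idx 3 -> match: F0=3 F1=5; commitIndex=5
Op 12: append 2 -> log_len=10

Answer: 7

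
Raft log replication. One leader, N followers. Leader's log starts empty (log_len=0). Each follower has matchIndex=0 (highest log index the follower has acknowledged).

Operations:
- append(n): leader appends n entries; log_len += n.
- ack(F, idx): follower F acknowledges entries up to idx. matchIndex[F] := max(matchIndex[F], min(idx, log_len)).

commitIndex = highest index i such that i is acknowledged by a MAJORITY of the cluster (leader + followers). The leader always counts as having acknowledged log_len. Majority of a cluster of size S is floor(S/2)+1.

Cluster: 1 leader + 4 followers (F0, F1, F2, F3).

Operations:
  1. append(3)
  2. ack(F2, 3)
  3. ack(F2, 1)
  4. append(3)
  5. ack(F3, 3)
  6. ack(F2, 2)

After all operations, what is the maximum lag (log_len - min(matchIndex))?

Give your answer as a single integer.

Answer: 6

Derivation:
Op 1: append 3 -> log_len=3
Op 2: F2 acks idx 3 -> match: F0=0 F1=0 F2=3 F3=0; commitIndex=0
Op 3: F2 acks idx 1 -> match: F0=0 F1=0 F2=3 F3=0; commitIndex=0
Op 4: append 3 -> log_len=6
Op 5: F3 acks idx 3 -> match: F0=0 F1=0 F2=3 F3=3; commitIndex=3
Op 6: F2 acks idx 2 -> match: F0=0 F1=0 F2=3 F3=3; commitIndex=3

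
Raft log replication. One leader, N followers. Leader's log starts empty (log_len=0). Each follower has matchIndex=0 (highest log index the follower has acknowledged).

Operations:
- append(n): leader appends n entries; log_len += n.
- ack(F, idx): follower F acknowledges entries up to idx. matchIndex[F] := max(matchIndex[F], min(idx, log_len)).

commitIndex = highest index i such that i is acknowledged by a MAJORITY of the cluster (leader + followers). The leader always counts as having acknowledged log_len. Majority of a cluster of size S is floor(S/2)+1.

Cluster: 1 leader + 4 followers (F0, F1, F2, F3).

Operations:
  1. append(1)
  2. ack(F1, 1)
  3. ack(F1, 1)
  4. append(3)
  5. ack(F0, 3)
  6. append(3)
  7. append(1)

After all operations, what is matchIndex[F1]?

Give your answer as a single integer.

Op 1: append 1 -> log_len=1
Op 2: F1 acks idx 1 -> match: F0=0 F1=1 F2=0 F3=0; commitIndex=0
Op 3: F1 acks idx 1 -> match: F0=0 F1=1 F2=0 F3=0; commitIndex=0
Op 4: append 3 -> log_len=4
Op 5: F0 acks idx 3 -> match: F0=3 F1=1 F2=0 F3=0; commitIndex=1
Op 6: append 3 -> log_len=7
Op 7: append 1 -> log_len=8

Answer: 1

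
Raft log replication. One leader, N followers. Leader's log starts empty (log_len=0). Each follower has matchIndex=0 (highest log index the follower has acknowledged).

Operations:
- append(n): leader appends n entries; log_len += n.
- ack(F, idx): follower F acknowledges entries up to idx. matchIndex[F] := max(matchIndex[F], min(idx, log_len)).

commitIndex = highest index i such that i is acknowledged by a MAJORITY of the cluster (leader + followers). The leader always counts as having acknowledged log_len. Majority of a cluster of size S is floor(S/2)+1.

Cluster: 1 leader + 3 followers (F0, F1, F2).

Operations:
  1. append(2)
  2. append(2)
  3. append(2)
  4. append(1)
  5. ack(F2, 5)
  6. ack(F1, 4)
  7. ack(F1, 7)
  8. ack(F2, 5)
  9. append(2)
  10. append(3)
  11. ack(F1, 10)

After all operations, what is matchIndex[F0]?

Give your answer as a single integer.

Op 1: append 2 -> log_len=2
Op 2: append 2 -> log_len=4
Op 3: append 2 -> log_len=6
Op 4: append 1 -> log_len=7
Op 5: F2 acks idx 5 -> match: F0=0 F1=0 F2=5; commitIndex=0
Op 6: F1 acks idx 4 -> match: F0=0 F1=4 F2=5; commitIndex=4
Op 7: F1 acks idx 7 -> match: F0=0 F1=7 F2=5; commitIndex=5
Op 8: F2 acks idx 5 -> match: F0=0 F1=7 F2=5; commitIndex=5
Op 9: append 2 -> log_len=9
Op 10: append 3 -> log_len=12
Op 11: F1 acks idx 10 -> match: F0=0 F1=10 F2=5; commitIndex=5

Answer: 0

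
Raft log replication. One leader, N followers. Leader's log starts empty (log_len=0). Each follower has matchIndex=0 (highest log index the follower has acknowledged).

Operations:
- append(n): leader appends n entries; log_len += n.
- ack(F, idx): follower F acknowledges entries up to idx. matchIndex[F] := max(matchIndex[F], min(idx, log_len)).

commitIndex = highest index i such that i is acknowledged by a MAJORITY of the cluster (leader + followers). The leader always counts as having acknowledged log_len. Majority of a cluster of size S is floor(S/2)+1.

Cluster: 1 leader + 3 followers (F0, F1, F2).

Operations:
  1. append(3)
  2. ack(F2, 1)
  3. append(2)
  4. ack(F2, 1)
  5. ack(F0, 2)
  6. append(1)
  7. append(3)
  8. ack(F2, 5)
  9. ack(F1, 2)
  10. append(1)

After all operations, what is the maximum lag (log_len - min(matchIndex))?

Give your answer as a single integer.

Op 1: append 3 -> log_len=3
Op 2: F2 acks idx 1 -> match: F0=0 F1=0 F2=1; commitIndex=0
Op 3: append 2 -> log_len=5
Op 4: F2 acks idx 1 -> match: F0=0 F1=0 F2=1; commitIndex=0
Op 5: F0 acks idx 2 -> match: F0=2 F1=0 F2=1; commitIndex=1
Op 6: append 1 -> log_len=6
Op 7: append 3 -> log_len=9
Op 8: F2 acks idx 5 -> match: F0=2 F1=0 F2=5; commitIndex=2
Op 9: F1 acks idx 2 -> match: F0=2 F1=2 F2=5; commitIndex=2
Op 10: append 1 -> log_len=10

Answer: 8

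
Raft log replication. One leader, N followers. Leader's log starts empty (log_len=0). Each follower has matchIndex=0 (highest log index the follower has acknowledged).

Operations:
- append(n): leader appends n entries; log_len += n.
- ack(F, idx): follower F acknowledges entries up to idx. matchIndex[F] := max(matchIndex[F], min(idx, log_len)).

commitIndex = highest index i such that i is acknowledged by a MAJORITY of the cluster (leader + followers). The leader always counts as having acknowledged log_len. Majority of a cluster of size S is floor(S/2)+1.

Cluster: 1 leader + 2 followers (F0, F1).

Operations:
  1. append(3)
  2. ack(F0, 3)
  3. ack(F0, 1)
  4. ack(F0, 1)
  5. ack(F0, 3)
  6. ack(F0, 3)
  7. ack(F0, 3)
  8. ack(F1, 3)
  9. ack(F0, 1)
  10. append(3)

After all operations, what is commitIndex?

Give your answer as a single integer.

Op 1: append 3 -> log_len=3
Op 2: F0 acks idx 3 -> match: F0=3 F1=0; commitIndex=3
Op 3: F0 acks idx 1 -> match: F0=3 F1=0; commitIndex=3
Op 4: F0 acks idx 1 -> match: F0=3 F1=0; commitIndex=3
Op 5: F0 acks idx 3 -> match: F0=3 F1=0; commitIndex=3
Op 6: F0 acks idx 3 -> match: F0=3 F1=0; commitIndex=3
Op 7: F0 acks idx 3 -> match: F0=3 F1=0; commitIndex=3
Op 8: F1 acks idx 3 -> match: F0=3 F1=3; commitIndex=3
Op 9: F0 acks idx 1 -> match: F0=3 F1=3; commitIndex=3
Op 10: append 3 -> log_len=6

Answer: 3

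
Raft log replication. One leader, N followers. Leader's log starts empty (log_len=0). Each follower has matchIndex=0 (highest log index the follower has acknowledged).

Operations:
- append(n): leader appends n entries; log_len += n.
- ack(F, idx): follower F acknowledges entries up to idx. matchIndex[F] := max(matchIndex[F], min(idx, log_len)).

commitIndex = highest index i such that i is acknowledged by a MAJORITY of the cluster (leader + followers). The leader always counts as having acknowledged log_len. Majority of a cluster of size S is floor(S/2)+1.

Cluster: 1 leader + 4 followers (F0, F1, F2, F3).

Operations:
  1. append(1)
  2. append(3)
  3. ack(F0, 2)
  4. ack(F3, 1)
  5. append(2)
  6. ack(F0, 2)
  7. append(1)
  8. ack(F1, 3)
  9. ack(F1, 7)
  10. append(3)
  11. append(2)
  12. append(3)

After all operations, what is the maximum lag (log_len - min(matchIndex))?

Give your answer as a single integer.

Op 1: append 1 -> log_len=1
Op 2: append 3 -> log_len=4
Op 3: F0 acks idx 2 -> match: F0=2 F1=0 F2=0 F3=0; commitIndex=0
Op 4: F3 acks idx 1 -> match: F0=2 F1=0 F2=0 F3=1; commitIndex=1
Op 5: append 2 -> log_len=6
Op 6: F0 acks idx 2 -> match: F0=2 F1=0 F2=0 F3=1; commitIndex=1
Op 7: append 1 -> log_len=7
Op 8: F1 acks idx 3 -> match: F0=2 F1=3 F2=0 F3=1; commitIndex=2
Op 9: F1 acks idx 7 -> match: F0=2 F1=7 F2=0 F3=1; commitIndex=2
Op 10: append 3 -> log_len=10
Op 11: append 2 -> log_len=12
Op 12: append 3 -> log_len=15

Answer: 15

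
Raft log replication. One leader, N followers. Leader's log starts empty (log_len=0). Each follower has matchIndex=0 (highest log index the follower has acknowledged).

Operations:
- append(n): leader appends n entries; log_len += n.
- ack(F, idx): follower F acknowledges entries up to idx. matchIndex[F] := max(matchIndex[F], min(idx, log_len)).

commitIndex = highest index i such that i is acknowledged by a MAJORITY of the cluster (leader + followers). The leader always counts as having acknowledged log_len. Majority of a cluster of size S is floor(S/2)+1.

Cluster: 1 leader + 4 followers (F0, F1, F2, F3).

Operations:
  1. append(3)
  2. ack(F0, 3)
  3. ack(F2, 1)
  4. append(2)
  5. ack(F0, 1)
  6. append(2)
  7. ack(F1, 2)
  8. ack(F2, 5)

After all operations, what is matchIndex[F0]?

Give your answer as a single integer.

Op 1: append 3 -> log_len=3
Op 2: F0 acks idx 3 -> match: F0=3 F1=0 F2=0 F3=0; commitIndex=0
Op 3: F2 acks idx 1 -> match: F0=3 F1=0 F2=1 F3=0; commitIndex=1
Op 4: append 2 -> log_len=5
Op 5: F0 acks idx 1 -> match: F0=3 F1=0 F2=1 F3=0; commitIndex=1
Op 6: append 2 -> log_len=7
Op 7: F1 acks idx 2 -> match: F0=3 F1=2 F2=1 F3=0; commitIndex=2
Op 8: F2 acks idx 5 -> match: F0=3 F1=2 F2=5 F3=0; commitIndex=3

Answer: 3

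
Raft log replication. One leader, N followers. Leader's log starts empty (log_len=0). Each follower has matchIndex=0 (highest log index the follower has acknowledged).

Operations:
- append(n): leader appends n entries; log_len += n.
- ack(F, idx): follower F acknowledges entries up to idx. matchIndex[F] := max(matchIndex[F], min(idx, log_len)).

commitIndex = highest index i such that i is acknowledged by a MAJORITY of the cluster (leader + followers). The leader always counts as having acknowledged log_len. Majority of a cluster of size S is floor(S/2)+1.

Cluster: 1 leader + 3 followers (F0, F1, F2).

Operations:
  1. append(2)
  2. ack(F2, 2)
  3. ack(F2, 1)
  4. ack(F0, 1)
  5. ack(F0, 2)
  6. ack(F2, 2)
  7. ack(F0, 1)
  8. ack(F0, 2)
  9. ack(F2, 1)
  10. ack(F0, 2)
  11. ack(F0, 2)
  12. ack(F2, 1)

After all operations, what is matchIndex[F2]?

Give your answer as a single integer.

Op 1: append 2 -> log_len=2
Op 2: F2 acks idx 2 -> match: F0=0 F1=0 F2=2; commitIndex=0
Op 3: F2 acks idx 1 -> match: F0=0 F1=0 F2=2; commitIndex=0
Op 4: F0 acks idx 1 -> match: F0=1 F1=0 F2=2; commitIndex=1
Op 5: F0 acks idx 2 -> match: F0=2 F1=0 F2=2; commitIndex=2
Op 6: F2 acks idx 2 -> match: F0=2 F1=0 F2=2; commitIndex=2
Op 7: F0 acks idx 1 -> match: F0=2 F1=0 F2=2; commitIndex=2
Op 8: F0 acks idx 2 -> match: F0=2 F1=0 F2=2; commitIndex=2
Op 9: F2 acks idx 1 -> match: F0=2 F1=0 F2=2; commitIndex=2
Op 10: F0 acks idx 2 -> match: F0=2 F1=0 F2=2; commitIndex=2
Op 11: F0 acks idx 2 -> match: F0=2 F1=0 F2=2; commitIndex=2
Op 12: F2 acks idx 1 -> match: F0=2 F1=0 F2=2; commitIndex=2

Answer: 2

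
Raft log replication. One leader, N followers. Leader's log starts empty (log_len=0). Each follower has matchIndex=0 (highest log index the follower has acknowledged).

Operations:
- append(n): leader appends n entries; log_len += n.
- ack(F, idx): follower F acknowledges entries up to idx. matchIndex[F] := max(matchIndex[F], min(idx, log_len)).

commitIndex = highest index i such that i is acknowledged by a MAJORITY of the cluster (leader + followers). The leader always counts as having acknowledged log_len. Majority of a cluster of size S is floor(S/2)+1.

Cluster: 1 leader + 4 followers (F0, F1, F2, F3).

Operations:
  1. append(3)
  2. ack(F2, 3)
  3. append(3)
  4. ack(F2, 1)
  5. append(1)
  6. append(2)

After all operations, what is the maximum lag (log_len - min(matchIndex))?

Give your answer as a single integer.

Answer: 9

Derivation:
Op 1: append 3 -> log_len=3
Op 2: F2 acks idx 3 -> match: F0=0 F1=0 F2=3 F3=0; commitIndex=0
Op 3: append 3 -> log_len=6
Op 4: F2 acks idx 1 -> match: F0=0 F1=0 F2=3 F3=0; commitIndex=0
Op 5: append 1 -> log_len=7
Op 6: append 2 -> log_len=9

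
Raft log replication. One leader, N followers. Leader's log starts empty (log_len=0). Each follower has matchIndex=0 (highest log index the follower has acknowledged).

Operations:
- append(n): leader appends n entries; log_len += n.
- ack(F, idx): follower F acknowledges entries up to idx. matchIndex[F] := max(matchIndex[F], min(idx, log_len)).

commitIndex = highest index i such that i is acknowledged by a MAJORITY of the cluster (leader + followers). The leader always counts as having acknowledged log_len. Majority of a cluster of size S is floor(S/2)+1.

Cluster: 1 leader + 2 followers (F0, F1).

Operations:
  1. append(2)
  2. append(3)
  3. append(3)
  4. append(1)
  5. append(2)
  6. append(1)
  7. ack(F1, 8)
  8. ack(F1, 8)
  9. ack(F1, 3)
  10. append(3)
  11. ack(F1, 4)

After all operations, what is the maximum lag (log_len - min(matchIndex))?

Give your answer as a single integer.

Op 1: append 2 -> log_len=2
Op 2: append 3 -> log_len=5
Op 3: append 3 -> log_len=8
Op 4: append 1 -> log_len=9
Op 5: append 2 -> log_len=11
Op 6: append 1 -> log_len=12
Op 7: F1 acks idx 8 -> match: F0=0 F1=8; commitIndex=8
Op 8: F1 acks idx 8 -> match: F0=0 F1=8; commitIndex=8
Op 9: F1 acks idx 3 -> match: F0=0 F1=8; commitIndex=8
Op 10: append 3 -> log_len=15
Op 11: F1 acks idx 4 -> match: F0=0 F1=8; commitIndex=8

Answer: 15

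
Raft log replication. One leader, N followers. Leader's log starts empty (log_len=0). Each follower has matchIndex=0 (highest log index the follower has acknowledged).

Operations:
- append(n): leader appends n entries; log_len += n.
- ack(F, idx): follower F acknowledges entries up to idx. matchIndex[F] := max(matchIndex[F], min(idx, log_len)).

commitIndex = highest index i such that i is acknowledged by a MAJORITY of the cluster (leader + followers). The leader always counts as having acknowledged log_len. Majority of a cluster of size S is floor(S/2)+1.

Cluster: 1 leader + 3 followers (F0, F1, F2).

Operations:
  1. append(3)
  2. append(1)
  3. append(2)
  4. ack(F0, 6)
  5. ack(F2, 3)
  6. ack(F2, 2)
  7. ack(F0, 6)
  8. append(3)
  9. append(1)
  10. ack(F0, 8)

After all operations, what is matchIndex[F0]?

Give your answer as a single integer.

Answer: 8

Derivation:
Op 1: append 3 -> log_len=3
Op 2: append 1 -> log_len=4
Op 3: append 2 -> log_len=6
Op 4: F0 acks idx 6 -> match: F0=6 F1=0 F2=0; commitIndex=0
Op 5: F2 acks idx 3 -> match: F0=6 F1=0 F2=3; commitIndex=3
Op 6: F2 acks idx 2 -> match: F0=6 F1=0 F2=3; commitIndex=3
Op 7: F0 acks idx 6 -> match: F0=6 F1=0 F2=3; commitIndex=3
Op 8: append 3 -> log_len=9
Op 9: append 1 -> log_len=10
Op 10: F0 acks idx 8 -> match: F0=8 F1=0 F2=3; commitIndex=3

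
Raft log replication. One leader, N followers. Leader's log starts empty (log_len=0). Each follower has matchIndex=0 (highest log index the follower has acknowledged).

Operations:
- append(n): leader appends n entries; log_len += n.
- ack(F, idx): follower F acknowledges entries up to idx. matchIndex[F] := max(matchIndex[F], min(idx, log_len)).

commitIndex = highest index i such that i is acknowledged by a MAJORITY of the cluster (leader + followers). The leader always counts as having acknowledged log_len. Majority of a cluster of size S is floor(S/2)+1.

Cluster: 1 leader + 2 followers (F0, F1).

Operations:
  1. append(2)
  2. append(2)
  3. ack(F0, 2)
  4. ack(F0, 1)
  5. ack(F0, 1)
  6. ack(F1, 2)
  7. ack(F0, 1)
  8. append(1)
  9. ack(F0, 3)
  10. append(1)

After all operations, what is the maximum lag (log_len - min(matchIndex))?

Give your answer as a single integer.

Op 1: append 2 -> log_len=2
Op 2: append 2 -> log_len=4
Op 3: F0 acks idx 2 -> match: F0=2 F1=0; commitIndex=2
Op 4: F0 acks idx 1 -> match: F0=2 F1=0; commitIndex=2
Op 5: F0 acks idx 1 -> match: F0=2 F1=0; commitIndex=2
Op 6: F1 acks idx 2 -> match: F0=2 F1=2; commitIndex=2
Op 7: F0 acks idx 1 -> match: F0=2 F1=2; commitIndex=2
Op 8: append 1 -> log_len=5
Op 9: F0 acks idx 3 -> match: F0=3 F1=2; commitIndex=3
Op 10: append 1 -> log_len=6

Answer: 4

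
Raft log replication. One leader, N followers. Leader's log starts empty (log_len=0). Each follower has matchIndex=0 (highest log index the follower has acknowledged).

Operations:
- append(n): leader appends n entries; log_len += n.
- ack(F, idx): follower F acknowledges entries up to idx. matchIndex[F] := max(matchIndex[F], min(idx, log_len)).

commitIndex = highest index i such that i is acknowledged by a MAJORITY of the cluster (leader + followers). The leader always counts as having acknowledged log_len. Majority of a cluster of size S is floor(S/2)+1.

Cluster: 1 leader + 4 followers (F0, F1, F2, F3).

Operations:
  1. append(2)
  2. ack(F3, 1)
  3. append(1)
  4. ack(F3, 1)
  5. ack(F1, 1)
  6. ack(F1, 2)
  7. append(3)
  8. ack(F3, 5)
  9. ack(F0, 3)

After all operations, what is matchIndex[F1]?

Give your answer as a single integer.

Op 1: append 2 -> log_len=2
Op 2: F3 acks idx 1 -> match: F0=0 F1=0 F2=0 F3=1; commitIndex=0
Op 3: append 1 -> log_len=3
Op 4: F3 acks idx 1 -> match: F0=0 F1=0 F2=0 F3=1; commitIndex=0
Op 5: F1 acks idx 1 -> match: F0=0 F1=1 F2=0 F3=1; commitIndex=1
Op 6: F1 acks idx 2 -> match: F0=0 F1=2 F2=0 F3=1; commitIndex=1
Op 7: append 3 -> log_len=6
Op 8: F3 acks idx 5 -> match: F0=0 F1=2 F2=0 F3=5; commitIndex=2
Op 9: F0 acks idx 3 -> match: F0=3 F1=2 F2=0 F3=5; commitIndex=3

Answer: 2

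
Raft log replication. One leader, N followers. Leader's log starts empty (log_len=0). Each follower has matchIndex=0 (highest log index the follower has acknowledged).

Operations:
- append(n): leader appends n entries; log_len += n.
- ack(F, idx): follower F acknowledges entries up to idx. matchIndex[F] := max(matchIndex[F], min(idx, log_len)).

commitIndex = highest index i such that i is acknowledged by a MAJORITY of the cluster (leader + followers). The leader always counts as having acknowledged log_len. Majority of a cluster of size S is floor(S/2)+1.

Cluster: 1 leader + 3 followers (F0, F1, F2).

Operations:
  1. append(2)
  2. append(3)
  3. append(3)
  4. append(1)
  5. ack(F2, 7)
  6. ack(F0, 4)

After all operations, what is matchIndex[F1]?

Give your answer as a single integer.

Answer: 0

Derivation:
Op 1: append 2 -> log_len=2
Op 2: append 3 -> log_len=5
Op 3: append 3 -> log_len=8
Op 4: append 1 -> log_len=9
Op 5: F2 acks idx 7 -> match: F0=0 F1=0 F2=7; commitIndex=0
Op 6: F0 acks idx 4 -> match: F0=4 F1=0 F2=7; commitIndex=4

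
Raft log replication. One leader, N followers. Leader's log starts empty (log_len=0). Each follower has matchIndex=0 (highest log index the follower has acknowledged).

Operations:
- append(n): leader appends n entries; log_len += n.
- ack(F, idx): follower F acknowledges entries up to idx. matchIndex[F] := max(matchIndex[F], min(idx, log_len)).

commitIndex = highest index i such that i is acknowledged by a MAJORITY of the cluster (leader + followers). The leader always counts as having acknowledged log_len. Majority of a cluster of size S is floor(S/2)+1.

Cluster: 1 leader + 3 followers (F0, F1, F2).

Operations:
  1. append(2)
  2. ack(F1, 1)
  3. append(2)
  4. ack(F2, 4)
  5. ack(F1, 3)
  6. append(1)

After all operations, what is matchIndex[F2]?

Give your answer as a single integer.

Op 1: append 2 -> log_len=2
Op 2: F1 acks idx 1 -> match: F0=0 F1=1 F2=0; commitIndex=0
Op 3: append 2 -> log_len=4
Op 4: F2 acks idx 4 -> match: F0=0 F1=1 F2=4; commitIndex=1
Op 5: F1 acks idx 3 -> match: F0=0 F1=3 F2=4; commitIndex=3
Op 6: append 1 -> log_len=5

Answer: 4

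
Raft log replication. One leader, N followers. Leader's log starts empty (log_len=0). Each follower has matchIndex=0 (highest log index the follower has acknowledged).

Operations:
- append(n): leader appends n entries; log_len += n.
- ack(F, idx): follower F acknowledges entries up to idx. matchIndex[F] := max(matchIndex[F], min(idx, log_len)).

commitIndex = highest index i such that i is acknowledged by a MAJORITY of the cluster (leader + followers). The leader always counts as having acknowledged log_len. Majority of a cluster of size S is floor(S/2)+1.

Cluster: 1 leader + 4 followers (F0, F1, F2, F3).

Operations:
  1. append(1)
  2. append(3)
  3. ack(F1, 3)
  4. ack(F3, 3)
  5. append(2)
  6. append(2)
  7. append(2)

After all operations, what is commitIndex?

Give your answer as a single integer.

Answer: 3

Derivation:
Op 1: append 1 -> log_len=1
Op 2: append 3 -> log_len=4
Op 3: F1 acks idx 3 -> match: F0=0 F1=3 F2=0 F3=0; commitIndex=0
Op 4: F3 acks idx 3 -> match: F0=0 F1=3 F2=0 F3=3; commitIndex=3
Op 5: append 2 -> log_len=6
Op 6: append 2 -> log_len=8
Op 7: append 2 -> log_len=10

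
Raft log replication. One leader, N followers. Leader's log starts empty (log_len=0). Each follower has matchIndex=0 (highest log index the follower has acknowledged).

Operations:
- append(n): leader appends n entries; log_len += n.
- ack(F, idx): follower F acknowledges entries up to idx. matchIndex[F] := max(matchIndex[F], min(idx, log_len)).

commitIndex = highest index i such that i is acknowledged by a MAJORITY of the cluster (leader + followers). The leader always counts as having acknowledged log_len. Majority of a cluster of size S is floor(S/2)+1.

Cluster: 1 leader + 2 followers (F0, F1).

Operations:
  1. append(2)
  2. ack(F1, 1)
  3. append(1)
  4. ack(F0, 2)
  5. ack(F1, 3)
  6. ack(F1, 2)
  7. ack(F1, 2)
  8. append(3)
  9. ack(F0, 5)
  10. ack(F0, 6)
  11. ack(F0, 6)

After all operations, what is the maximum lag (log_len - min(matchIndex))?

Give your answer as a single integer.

Answer: 3

Derivation:
Op 1: append 2 -> log_len=2
Op 2: F1 acks idx 1 -> match: F0=0 F1=1; commitIndex=1
Op 3: append 1 -> log_len=3
Op 4: F0 acks idx 2 -> match: F0=2 F1=1; commitIndex=2
Op 5: F1 acks idx 3 -> match: F0=2 F1=3; commitIndex=3
Op 6: F1 acks idx 2 -> match: F0=2 F1=3; commitIndex=3
Op 7: F1 acks idx 2 -> match: F0=2 F1=3; commitIndex=3
Op 8: append 3 -> log_len=6
Op 9: F0 acks idx 5 -> match: F0=5 F1=3; commitIndex=5
Op 10: F0 acks idx 6 -> match: F0=6 F1=3; commitIndex=6
Op 11: F0 acks idx 6 -> match: F0=6 F1=3; commitIndex=6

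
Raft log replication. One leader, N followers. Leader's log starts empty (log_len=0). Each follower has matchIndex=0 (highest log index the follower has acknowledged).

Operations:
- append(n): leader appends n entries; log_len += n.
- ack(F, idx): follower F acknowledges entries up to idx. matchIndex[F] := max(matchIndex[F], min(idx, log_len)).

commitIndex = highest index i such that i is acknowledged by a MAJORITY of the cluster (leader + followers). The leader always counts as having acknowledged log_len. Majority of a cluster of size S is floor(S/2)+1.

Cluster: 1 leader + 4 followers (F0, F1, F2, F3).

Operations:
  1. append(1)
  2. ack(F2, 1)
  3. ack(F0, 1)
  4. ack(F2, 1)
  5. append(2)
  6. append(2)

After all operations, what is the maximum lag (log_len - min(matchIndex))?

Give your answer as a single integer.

Op 1: append 1 -> log_len=1
Op 2: F2 acks idx 1 -> match: F0=0 F1=0 F2=1 F3=0; commitIndex=0
Op 3: F0 acks idx 1 -> match: F0=1 F1=0 F2=1 F3=0; commitIndex=1
Op 4: F2 acks idx 1 -> match: F0=1 F1=0 F2=1 F3=0; commitIndex=1
Op 5: append 2 -> log_len=3
Op 6: append 2 -> log_len=5

Answer: 5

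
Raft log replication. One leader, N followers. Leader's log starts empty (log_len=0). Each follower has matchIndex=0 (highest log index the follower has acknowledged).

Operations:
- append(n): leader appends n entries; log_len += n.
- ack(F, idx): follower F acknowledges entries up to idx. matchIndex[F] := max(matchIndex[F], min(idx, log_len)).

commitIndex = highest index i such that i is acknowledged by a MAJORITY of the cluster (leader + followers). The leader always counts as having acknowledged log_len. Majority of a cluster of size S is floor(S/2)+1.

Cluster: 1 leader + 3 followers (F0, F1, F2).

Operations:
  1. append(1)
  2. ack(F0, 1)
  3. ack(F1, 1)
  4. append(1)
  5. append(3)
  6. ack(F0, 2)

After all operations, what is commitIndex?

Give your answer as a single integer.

Answer: 1

Derivation:
Op 1: append 1 -> log_len=1
Op 2: F0 acks idx 1 -> match: F0=1 F1=0 F2=0; commitIndex=0
Op 3: F1 acks idx 1 -> match: F0=1 F1=1 F2=0; commitIndex=1
Op 4: append 1 -> log_len=2
Op 5: append 3 -> log_len=5
Op 6: F0 acks idx 2 -> match: F0=2 F1=1 F2=0; commitIndex=1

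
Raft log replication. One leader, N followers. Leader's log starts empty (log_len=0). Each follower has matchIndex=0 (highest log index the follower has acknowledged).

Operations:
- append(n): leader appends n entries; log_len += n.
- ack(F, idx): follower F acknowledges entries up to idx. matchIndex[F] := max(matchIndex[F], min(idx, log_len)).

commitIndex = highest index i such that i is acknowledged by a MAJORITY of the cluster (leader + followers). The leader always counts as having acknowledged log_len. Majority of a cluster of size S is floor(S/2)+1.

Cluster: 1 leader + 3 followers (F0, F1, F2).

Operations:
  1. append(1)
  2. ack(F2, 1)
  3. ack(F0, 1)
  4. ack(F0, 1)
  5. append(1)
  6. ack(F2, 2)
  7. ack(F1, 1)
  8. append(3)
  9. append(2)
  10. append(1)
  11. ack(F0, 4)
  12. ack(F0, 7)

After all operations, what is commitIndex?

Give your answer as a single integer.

Answer: 2

Derivation:
Op 1: append 1 -> log_len=1
Op 2: F2 acks idx 1 -> match: F0=0 F1=0 F2=1; commitIndex=0
Op 3: F0 acks idx 1 -> match: F0=1 F1=0 F2=1; commitIndex=1
Op 4: F0 acks idx 1 -> match: F0=1 F1=0 F2=1; commitIndex=1
Op 5: append 1 -> log_len=2
Op 6: F2 acks idx 2 -> match: F0=1 F1=0 F2=2; commitIndex=1
Op 7: F1 acks idx 1 -> match: F0=1 F1=1 F2=2; commitIndex=1
Op 8: append 3 -> log_len=5
Op 9: append 2 -> log_len=7
Op 10: append 1 -> log_len=8
Op 11: F0 acks idx 4 -> match: F0=4 F1=1 F2=2; commitIndex=2
Op 12: F0 acks idx 7 -> match: F0=7 F1=1 F2=2; commitIndex=2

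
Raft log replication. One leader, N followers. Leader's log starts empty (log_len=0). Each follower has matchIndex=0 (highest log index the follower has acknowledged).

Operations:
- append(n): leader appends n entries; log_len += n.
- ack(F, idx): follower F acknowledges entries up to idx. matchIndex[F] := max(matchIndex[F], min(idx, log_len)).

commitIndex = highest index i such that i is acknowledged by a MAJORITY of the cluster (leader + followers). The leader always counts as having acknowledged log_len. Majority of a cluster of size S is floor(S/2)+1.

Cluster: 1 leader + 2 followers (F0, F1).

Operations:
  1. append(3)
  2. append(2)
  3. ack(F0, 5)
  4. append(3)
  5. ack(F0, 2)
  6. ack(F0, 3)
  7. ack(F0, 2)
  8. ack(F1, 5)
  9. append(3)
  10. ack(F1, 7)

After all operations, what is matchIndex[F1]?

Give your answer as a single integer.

Op 1: append 3 -> log_len=3
Op 2: append 2 -> log_len=5
Op 3: F0 acks idx 5 -> match: F0=5 F1=0; commitIndex=5
Op 4: append 3 -> log_len=8
Op 5: F0 acks idx 2 -> match: F0=5 F1=0; commitIndex=5
Op 6: F0 acks idx 3 -> match: F0=5 F1=0; commitIndex=5
Op 7: F0 acks idx 2 -> match: F0=5 F1=0; commitIndex=5
Op 8: F1 acks idx 5 -> match: F0=5 F1=5; commitIndex=5
Op 9: append 3 -> log_len=11
Op 10: F1 acks idx 7 -> match: F0=5 F1=7; commitIndex=7

Answer: 7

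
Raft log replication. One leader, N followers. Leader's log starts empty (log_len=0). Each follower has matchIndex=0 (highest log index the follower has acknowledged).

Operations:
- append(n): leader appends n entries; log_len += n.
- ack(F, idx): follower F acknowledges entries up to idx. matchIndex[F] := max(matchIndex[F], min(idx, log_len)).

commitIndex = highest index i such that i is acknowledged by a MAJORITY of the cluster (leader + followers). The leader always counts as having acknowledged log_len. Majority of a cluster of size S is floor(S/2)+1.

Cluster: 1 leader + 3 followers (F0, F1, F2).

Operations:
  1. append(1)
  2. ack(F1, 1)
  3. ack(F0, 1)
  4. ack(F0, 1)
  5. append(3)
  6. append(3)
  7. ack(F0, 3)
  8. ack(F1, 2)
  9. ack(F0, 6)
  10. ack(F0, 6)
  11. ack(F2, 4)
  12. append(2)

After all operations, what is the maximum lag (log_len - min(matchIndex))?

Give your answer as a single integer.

Answer: 7

Derivation:
Op 1: append 1 -> log_len=1
Op 2: F1 acks idx 1 -> match: F0=0 F1=1 F2=0; commitIndex=0
Op 3: F0 acks idx 1 -> match: F0=1 F1=1 F2=0; commitIndex=1
Op 4: F0 acks idx 1 -> match: F0=1 F1=1 F2=0; commitIndex=1
Op 5: append 3 -> log_len=4
Op 6: append 3 -> log_len=7
Op 7: F0 acks idx 3 -> match: F0=3 F1=1 F2=0; commitIndex=1
Op 8: F1 acks idx 2 -> match: F0=3 F1=2 F2=0; commitIndex=2
Op 9: F0 acks idx 6 -> match: F0=6 F1=2 F2=0; commitIndex=2
Op 10: F0 acks idx 6 -> match: F0=6 F1=2 F2=0; commitIndex=2
Op 11: F2 acks idx 4 -> match: F0=6 F1=2 F2=4; commitIndex=4
Op 12: append 2 -> log_len=9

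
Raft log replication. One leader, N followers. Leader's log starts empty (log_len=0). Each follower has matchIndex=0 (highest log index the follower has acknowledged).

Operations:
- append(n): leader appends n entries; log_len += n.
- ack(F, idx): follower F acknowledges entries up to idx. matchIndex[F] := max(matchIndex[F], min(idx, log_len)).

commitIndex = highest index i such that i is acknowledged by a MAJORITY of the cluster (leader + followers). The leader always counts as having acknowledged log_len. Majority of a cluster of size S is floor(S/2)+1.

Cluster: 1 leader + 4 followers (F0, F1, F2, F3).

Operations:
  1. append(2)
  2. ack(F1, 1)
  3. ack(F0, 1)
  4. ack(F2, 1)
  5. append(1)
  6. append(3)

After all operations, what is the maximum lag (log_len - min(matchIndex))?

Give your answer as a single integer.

Op 1: append 2 -> log_len=2
Op 2: F1 acks idx 1 -> match: F0=0 F1=1 F2=0 F3=0; commitIndex=0
Op 3: F0 acks idx 1 -> match: F0=1 F1=1 F2=0 F3=0; commitIndex=1
Op 4: F2 acks idx 1 -> match: F0=1 F1=1 F2=1 F3=0; commitIndex=1
Op 5: append 1 -> log_len=3
Op 6: append 3 -> log_len=6

Answer: 6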